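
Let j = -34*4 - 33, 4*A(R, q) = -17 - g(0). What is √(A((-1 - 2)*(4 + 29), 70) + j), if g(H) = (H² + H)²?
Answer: 3*I*√77/2 ≈ 13.162*I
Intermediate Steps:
g(H) = (H + H²)²
A(R, q) = -17/4 (A(R, q) = (-17 - 0²*(1 + 0)²)/4 = (-17 - 0*1²)/4 = (-17 - 0)/4 = (-17 - 1*0)/4 = (-17 + 0)/4 = (¼)*(-17) = -17/4)
j = -169 (j = -136 - 33 = -169)
√(A((-1 - 2)*(4 + 29), 70) + j) = √(-17/4 - 169) = √(-693/4) = 3*I*√77/2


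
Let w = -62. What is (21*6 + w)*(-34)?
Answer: -2176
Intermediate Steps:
(21*6 + w)*(-34) = (21*6 - 62)*(-34) = (126 - 62)*(-34) = 64*(-34) = -2176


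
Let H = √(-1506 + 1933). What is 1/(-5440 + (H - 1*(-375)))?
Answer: -5065/25653798 - √427/25653798 ≈ -0.00019824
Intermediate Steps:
H = √427 ≈ 20.664
1/(-5440 + (H - 1*(-375))) = 1/(-5440 + (√427 - 1*(-375))) = 1/(-5440 + (√427 + 375)) = 1/(-5440 + (375 + √427)) = 1/(-5065 + √427)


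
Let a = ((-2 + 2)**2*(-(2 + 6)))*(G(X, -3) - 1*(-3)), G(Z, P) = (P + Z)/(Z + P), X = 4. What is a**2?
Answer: 0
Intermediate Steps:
G(Z, P) = 1 (G(Z, P) = (P + Z)/(P + Z) = 1)
a = 0 (a = ((-2 + 2)**2*(-(2 + 6)))*(1 - 1*(-3)) = (0**2*(-1*8))*(1 + 3) = (0*(-8))*4 = 0*4 = 0)
a**2 = 0**2 = 0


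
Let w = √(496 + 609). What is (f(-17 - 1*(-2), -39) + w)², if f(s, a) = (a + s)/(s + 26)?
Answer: 136621/121 - 108*√1105/11 ≈ 802.73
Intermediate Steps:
f(s, a) = (a + s)/(26 + s)
w = √1105 ≈ 33.242
(f(-17 - 1*(-2), -39) + w)² = ((-39 + (-17 - 1*(-2)))/(26 + (-17 - 1*(-2))) + √1105)² = ((-39 + (-17 + 2))/(26 + (-17 + 2)) + √1105)² = ((-39 - 15)/(26 - 15) + √1105)² = (-54/11 + √1105)²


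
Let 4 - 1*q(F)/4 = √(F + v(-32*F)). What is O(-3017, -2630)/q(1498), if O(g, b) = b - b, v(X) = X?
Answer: 0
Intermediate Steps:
O(g, b) = 0
q(F) = 16 - 4*√31*√(-F) (q(F) = 16 - 4*√(F - 32*F) = 16 - 4*√31*√(-F))
O(-3017, -2630)/q(1498) = 0/(16 - 4*√31*√(-1*1498)) = 0/(16 - 4*√31*√(-1498)) = 0/(16 - 4*√31*I*√1498) = 0/(16 - 4*I*√46438) = 0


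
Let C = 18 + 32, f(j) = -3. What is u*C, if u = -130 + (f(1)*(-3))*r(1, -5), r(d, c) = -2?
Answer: -7400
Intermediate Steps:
C = 50
u = -148 (u = -130 - 3*(-3)*(-2) = -130 + 9*(-2) = -130 - 18 = -148)
u*C = -148*50 = -7400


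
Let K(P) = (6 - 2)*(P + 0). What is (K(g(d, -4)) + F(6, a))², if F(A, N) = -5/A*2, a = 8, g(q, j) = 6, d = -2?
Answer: 4489/9 ≈ 498.78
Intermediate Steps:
K(P) = 4*P
F(A, N) = -10/A
(K(g(d, -4)) + F(6, a))² = (4*6 - 10/6)² = (24 - 10*⅙)² = (24 - 5/3)² = (67/3)² = 4489/9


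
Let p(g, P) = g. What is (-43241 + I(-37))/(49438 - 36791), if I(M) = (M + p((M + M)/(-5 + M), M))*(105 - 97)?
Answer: -913981/265587 ≈ -3.4414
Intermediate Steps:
I(M) = 8*M + 16*M/(-5 + M) (I(M) = (M + (M + M)/(-5 + M))*(105 - 97) = (M + (2*M)/(-5 + M))*8 = (M + 2*M/(-5 + M))*8 = 8*M + 16*M/(-5 + M))
(-43241 + I(-37))/(49438 - 36791) = (-43241 + 8*(-37)*(-3 - 37)/(-5 - 37))/(49438 - 36791) = (-43241 + 8*(-37)*(-40)/(-42))/12647 = (-43241 + 8*(-37)*(-1/42)*(-40))*(1/12647) = (-43241 - 5920/21)*(1/12647) = -913981/21*1/12647 = -913981/265587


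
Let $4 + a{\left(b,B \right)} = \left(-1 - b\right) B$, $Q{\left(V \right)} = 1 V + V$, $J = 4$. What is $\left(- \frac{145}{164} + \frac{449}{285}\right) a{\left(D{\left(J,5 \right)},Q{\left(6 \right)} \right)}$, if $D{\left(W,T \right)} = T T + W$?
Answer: $- \frac{2940301}{11685} \approx -251.63$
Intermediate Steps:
$D{\left(W,T \right)} = W + T^{2}$ ($D{\left(W,T \right)} = T^{2} + W = W + T^{2}$)
$Q{\left(V \right)} = 2 V$ ($Q{\left(V \right)} = V + V = 2 V$)
$a{\left(b,B \right)} = -4 + B \left(-1 - b\right)$ ($a{\left(b,B \right)} = -4 + \left(-1 - b\right) B = -4 + B \left(-1 - b\right)$)
$\left(- \frac{145}{164} + \frac{449}{285}\right) a{\left(D{\left(J,5 \right)},Q{\left(6 \right)} \right)} = \left(- \frac{145}{164} + \frac{449}{285}\right) \left(-4 - 2 \cdot 6 - 2 \cdot 6 \left(4 + 5^{2}\right)\right) = \left(\left(-145\right) \frac{1}{164} + 449 \cdot \frac{1}{285}\right) \left(-4 - 12 - 12 \left(4 + 25\right)\right) = \left(- \frac{145}{164} + \frac{449}{285}\right) \left(-4 - 12 - 12 \cdot 29\right) = \frac{32311 \left(-4 - 12 - 348\right)}{46740} = \frac{32311}{46740} \left(-364\right) = - \frac{2940301}{11685}$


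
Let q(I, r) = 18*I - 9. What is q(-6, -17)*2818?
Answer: -329706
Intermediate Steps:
q(I, r) = -9 + 18*I
q(-6, -17)*2818 = (-9 + 18*(-6))*2818 = (-9 - 108)*2818 = -117*2818 = -329706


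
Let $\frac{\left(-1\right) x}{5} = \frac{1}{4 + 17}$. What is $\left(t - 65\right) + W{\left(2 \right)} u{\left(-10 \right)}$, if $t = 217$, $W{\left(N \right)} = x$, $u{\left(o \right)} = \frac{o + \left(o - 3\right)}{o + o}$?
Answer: $\frac{12745}{84} \approx 151.73$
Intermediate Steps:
$u{\left(o \right)} = \frac{-3 + 2 o}{2 o}$ ($u{\left(o \right)} = \frac{o + \left(o - 3\right)}{2 o} = \left(o + \left(-3 + o\right)\right) \frac{1}{2 o} = \left(-3 + 2 o\right) \frac{1}{2 o} = \frac{-3 + 2 o}{2 o}$)
$x = - \frac{5}{21}$ ($x = - \frac{5}{4 + 17} = - \frac{5}{21} \approx -0.2381$)
$W{\left(N \right)} = - \frac{5}{21}$
$\left(t - 65\right) + W{\left(2 \right)} u{\left(-10 \right)} = \left(217 - 65\right) - \frac{5 \frac{- \frac{3}{2} - 10}{-10}}{21} = \left(217 - 65\right) - \frac{5 \left(\left(- \frac{1}{10}\right) \left(- \frac{23}{2}\right)\right)}{21} = 152 - \frac{23}{84} = \frac{12745}{84}$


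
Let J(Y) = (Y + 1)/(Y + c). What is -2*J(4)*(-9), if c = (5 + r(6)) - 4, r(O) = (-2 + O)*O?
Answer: 90/29 ≈ 3.1034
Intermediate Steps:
r(O) = O*(-2 + O)
c = 25 (c = (5 + 6*(-2 + 6)) - 4 = (5 + 6*4) - 4 = (5 + 24) - 4 = 29 - 4 = 25)
J(Y) = (1 + Y)/(25 + Y) (J(Y) = (Y + 1)/(Y + 25) = (1 + Y)/(25 + Y))
-2*J(4)*(-9) = -2*(1 + 4)/(25 + 4)*(-9) = -2*5/29*(-9) = -10/29*(-9) = 90/29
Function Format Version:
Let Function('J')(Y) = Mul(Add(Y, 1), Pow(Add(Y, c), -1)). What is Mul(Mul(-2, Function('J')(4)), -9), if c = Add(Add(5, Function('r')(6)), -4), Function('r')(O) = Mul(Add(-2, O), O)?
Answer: Rational(90, 29) ≈ 3.1034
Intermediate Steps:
Function('r')(O) = Mul(O, Add(-2, O))
c = 25 (c = Add(Add(5, Mul(6, Add(-2, 6))), -4) = Add(Add(5, Mul(6, 4)), -4) = Add(Add(5, 24), -4) = Add(29, -4) = 25)
Function('J')(Y) = Mul(Pow(Add(25, Y), -1), Add(1, Y)) (Function('J')(Y) = Mul(Add(Y, 1), Pow(Add(Y, 25), -1)) = Mul(Add(1, Y), Pow(Add(25, Y), -1)) = Mul(Pow(Add(25, Y), -1), Add(1, Y)))
Mul(Mul(-2, Function('J')(4)), -9) = Mul(Mul(-2, Mul(Pow(Add(25, 4), -1), Add(1, 4))), -9) = Mul(Mul(-2, Mul(Pow(29, -1), 5)), -9) = Mul(Mul(-2, Mul(Rational(1, 29), 5)), -9) = Mul(Mul(-2, Rational(5, 29)), -9) = Mul(Rational(-10, 29), -9) = Rational(90, 29)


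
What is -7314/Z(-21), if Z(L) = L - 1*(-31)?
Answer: -3657/5 ≈ -731.40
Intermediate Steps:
Z(L) = 31 + L (Z(L) = L + 31 = 31 + L)
-7314/Z(-21) = -7314/(31 - 21) = -7314/10 = -7314*⅒ = -3657/5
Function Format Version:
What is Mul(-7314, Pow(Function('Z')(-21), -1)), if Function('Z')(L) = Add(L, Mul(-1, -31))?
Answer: Rational(-3657, 5) ≈ -731.40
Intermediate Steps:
Function('Z')(L) = Add(31, L) (Function('Z')(L) = Add(L, 31) = Add(31, L))
Mul(-7314, Pow(Function('Z')(-21), -1)) = Mul(-7314, Pow(Add(31, -21), -1)) = Mul(-7314, Pow(10, -1)) = Mul(-7314, Rational(1, 10)) = Rational(-3657, 5)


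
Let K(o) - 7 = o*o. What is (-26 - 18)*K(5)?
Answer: -1408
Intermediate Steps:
K(o) = 7 + o² (K(o) = 7 + o*o = 7 + o²)
(-26 - 18)*K(5) = (-26 - 18)*(7 + 5²) = -44*(7 + 25) = -44*32 = -1408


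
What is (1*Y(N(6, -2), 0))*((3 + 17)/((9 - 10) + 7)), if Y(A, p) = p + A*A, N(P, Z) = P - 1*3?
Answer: 30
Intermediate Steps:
N(P, Z) = -3 + P (N(P, Z) = P - 3 = -3 + P)
Y(A, p) = p + A²
(1*Y(N(6, -2), 0))*((3 + 17)/((9 - 10) + 7)) = (1*(0 + (-3 + 6)²))*((3 + 17)/((9 - 10) + 7)) = (1*(0 + 3²))*(20/(-1 + 7)) = (1*(0 + 9))*(20/6) = (1*9)*(20*(⅙)) = 9*(10/3) = 30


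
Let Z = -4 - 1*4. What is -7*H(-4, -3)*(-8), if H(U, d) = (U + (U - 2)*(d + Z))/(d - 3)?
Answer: -1736/3 ≈ -578.67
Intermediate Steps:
Z = -8 (Z = -4 - 4 = -8)
H(U, d) = (U + (-8 + d)*(-2 + U))/(-3 + d) (H(U, d) = (U + (U - 2)*(d - 8))/(d - 3) = (U + (-2 + U)*(-8 + d))/(-3 + d) = (U + (-8 + d)*(-2 + U))/(-3 + d))
-7*H(-4, -3)*(-8) = -7*(16 - 7*(-4) - 2*(-3) - 4*(-3))/(-3 - 3)*(-8) = -7*(16 + 28 + 6 + 12)/(-6)*(-8) = -(-7)*62/6*(-8) = -7*(-31/3)*(-8) = (217/3)*(-8) = -1736/3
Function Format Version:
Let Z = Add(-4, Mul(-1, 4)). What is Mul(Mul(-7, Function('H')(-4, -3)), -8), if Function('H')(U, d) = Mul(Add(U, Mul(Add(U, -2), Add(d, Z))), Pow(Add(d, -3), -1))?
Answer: Rational(-1736, 3) ≈ -578.67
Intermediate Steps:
Z = -8 (Z = Add(-4, -4) = -8)
Function('H')(U, d) = Mul(Pow(Add(-3, d), -1), Add(U, Mul(Add(-8, d), Add(-2, U)))) (Function('H')(U, d) = Mul(Add(U, Mul(Add(U, -2), Add(d, -8))), Pow(Add(d, -3), -1)) = Mul(Add(U, Mul(Add(-2, U), Add(-8, d))), Pow(Add(-3, d), -1)) = Mul(Add(U, Mul(Add(-8, d), Add(-2, U))), Pow(Add(-3, d), -1)) = Mul(Pow(Add(-3, d), -1), Add(U, Mul(Add(-8, d), Add(-2, U)))))
Mul(Mul(-7, Function('H')(-4, -3)), -8) = Mul(Mul(-7, Mul(Pow(Add(-3, -3), -1), Add(16, Mul(-7, -4), Mul(-2, -3), Mul(-4, -3)))), -8) = Mul(Mul(-7, Mul(Pow(-6, -1), Add(16, 28, 6, 12))), -8) = Mul(Mul(-7, Mul(Rational(-1, 6), 62)), -8) = Mul(Mul(-7, Rational(-31, 3)), -8) = Mul(Rational(217, 3), -8) = Rational(-1736, 3)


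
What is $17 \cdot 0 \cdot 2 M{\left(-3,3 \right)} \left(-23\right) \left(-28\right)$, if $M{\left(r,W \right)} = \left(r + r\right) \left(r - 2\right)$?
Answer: $0$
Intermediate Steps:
$M{\left(r,W \right)} = 2 r \left(-2 + r\right)$
$17 \cdot 0 \cdot 2 M{\left(-3,3 \right)} \left(-23\right) \left(-28\right) = 17 \cdot 0 \cdot 2 \cdot 2 \left(-3\right) \left(-2 - 3\right) \left(-23\right) \left(-28\right) = 17 \cdot 0 \cdot 2 \left(-3\right) \left(-5\right) \left(-23\right) \left(-28\right) = 17 \cdot 0 \cdot 30 \left(-23\right) \left(-28\right) = 17 \cdot 0 \left(-23\right) \left(-28\right) = 0 \left(-23\right) \left(-28\right) = 0 \left(-28\right) = 0$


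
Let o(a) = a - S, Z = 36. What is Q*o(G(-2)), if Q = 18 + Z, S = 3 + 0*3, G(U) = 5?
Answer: 108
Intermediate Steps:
S = 3 (S = 3 + 0 = 3)
o(a) = -3 + a (o(a) = a - 1*3 = a - 3 = -3 + a)
Q = 54 (Q = 18 + 36 = 54)
Q*o(G(-2)) = 54*(-3 + 5) = 54*2 = 108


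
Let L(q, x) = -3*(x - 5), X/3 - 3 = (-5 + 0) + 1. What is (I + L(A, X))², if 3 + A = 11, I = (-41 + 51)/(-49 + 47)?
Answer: 361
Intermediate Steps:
I = -5 (I = 10/(-2) = 10*(-½) = -5)
A = 8 (A = -3 + 11 = 8)
X = -3 (X = 9 + 3*((-5 + 0) + 1) = 9 + 3*(-5 + 1) = 9 + 3*(-4) = 9 - 12 = -3)
L(q, x) = 15 - 3*x (L(q, x) = -3*(-5 + x) = 15 - 3*x)
(I + L(A, X))² = (-5 + (15 - 3*(-3)))² = (-5 + (15 + 9))² = (-5 + 24)² = 19² = 361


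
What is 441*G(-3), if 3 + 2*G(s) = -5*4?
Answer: -10143/2 ≈ -5071.5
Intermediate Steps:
G(s) = -23/2 (G(s) = -3/2 + (-5*4)/2 = -3/2 + (1/2)*(-20) = -3/2 - 10 = -23/2)
441*G(-3) = 441*(-23/2) = -10143/2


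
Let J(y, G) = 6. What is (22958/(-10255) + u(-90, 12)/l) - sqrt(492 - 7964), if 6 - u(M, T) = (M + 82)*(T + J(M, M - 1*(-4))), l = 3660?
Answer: -2749601/1251110 - 4*I*sqrt(467) ≈ -2.1977 - 86.441*I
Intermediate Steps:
u(M, T) = 6 - (6 + T)*(82 + M) (u(M, T) = 6 - (M + 82)*(T + 6) = 6 - (82 + M)*(6 + T) = 6 - (6 + T)*(82 + M))
(22958/(-10255) + u(-90, 12)/l) - sqrt(492 - 7964) = (22958/(-10255) + (-486 - 82*12 - 6*(-90) - 1*(-90)*12)/3660) - sqrt(492 - 7964) = (22958*(-1/10255) + (-486 - 984 + 540 + 1080)*(1/3660)) - sqrt(-7472) = (-22958/10255 + 150*(1/3660)) - 4*I*sqrt(467) = (-22958/10255 + 5/122) - 4*I*sqrt(467) = -2749601/1251110 - 4*I*sqrt(467)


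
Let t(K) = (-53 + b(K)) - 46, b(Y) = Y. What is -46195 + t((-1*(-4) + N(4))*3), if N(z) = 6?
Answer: -46264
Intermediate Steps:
t(K) = -99 + K (t(K) = (-53 + K) - 46 = -99 + K)
-46195 + t((-1*(-4) + N(4))*3) = -46195 + (-99 + (-1*(-4) + 6)*3) = -46195 + (-99 + (4 + 6)*3) = -46195 + (-99 + 10*3) = -46195 + (-99 + 30) = -46195 - 69 = -46264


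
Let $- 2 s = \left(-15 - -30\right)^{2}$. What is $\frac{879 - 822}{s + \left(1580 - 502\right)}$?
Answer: $\frac{114}{1931} \approx 0.059037$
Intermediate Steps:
$s = - \frac{225}{2}$ ($s = - \frac{\left(-15 - -30\right)^{2}}{2} = - \frac{\left(-15 + 30\right)^{2}}{2} = - \frac{15^{2}}{2} = \left(- \frac{1}{2}\right) 225 = - \frac{225}{2} \approx -112.5$)
$\frac{879 - 822}{s + \left(1580 - 502\right)} = \frac{879 - 822}{- \frac{225}{2} + \left(1580 - 502\right)} = \frac{57}{- \frac{225}{2} + 1078} = \frac{57}{\frac{1931}{2}} = 57 \cdot \frac{2}{1931} = \frac{114}{1931}$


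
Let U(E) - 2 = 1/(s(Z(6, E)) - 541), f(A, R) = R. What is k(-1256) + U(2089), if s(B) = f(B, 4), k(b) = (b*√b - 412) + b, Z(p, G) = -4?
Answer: -894643/537 - 2512*I*√314 ≈ -1666.0 - 44513.0*I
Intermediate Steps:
k(b) = -412 + b + b^(3/2) (k(b) = (b^(3/2) - 412) + b = (-412 + b^(3/2)) + b = -412 + b + b^(3/2))
s(B) = 4
U(E) = 1073/537 (U(E) = 2 + 1/(4 - 541) = 2 + 1/(-537) = 2 - 1/537 = 1073/537)
k(-1256) + U(2089) = (-412 - 1256 + (-1256)^(3/2)) + 1073/537 = (-412 - 1256 - 2512*I*√314) + 1073/537 = (-1668 - 2512*I*√314) + 1073/537 = -894643/537 - 2512*I*√314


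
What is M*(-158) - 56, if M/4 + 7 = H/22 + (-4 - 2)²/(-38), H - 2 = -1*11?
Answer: 1092084/209 ≈ 5225.3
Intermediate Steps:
H = -9 (H = 2 - 1*11 = 2 - 11 = -9)
M = -6986/209 (M = -28 + 4*(-9/22 + (-4 - 2)²/(-38)) = -28 + 4*(-9*1/22 + (-6)²*(-1/38)) = -28 + 4*(-9/22 + 36*(-1/38)) = -28 + 4*(-9/22 - 18/19) = -28 + 4*(-567/418) = -28 - 1134/209 = -6986/209 ≈ -33.426)
M*(-158) - 56 = -6986/209*(-158) - 56 = 1103788/209 - 56 = 1092084/209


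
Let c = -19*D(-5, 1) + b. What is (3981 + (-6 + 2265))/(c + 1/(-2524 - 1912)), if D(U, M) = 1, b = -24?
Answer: -709760/4891 ≈ -145.12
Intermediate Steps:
c = -43 (c = -19*1 - 24 = -19 - 24 = -43)
(3981 + (-6 + 2265))/(c + 1/(-2524 - 1912)) = (3981 + (-6 + 2265))/(-43 + 1/(-2524 - 1912)) = (3981 + 2259)/(-43 + 1/(-4436)) = 6240/(-43 - 1/4436) = 6240/(-190749/4436) = 6240*(-4436/190749) = -709760/4891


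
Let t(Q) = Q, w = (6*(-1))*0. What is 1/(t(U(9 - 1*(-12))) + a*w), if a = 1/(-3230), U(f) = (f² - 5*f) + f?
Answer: 1/357 ≈ 0.0028011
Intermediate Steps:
U(f) = f² - 4*f
w = 0 (w = -6*0 = 0)
a = -1/3230 ≈ -0.00030960
1/(t(U(9 - 1*(-12))) + a*w) = 1/((9 - 1*(-12))*(-4 + (9 - 1*(-12))) - 1/3230*0) = 1/((9 + 12)*(-4 + (9 + 12)) + 0) = 1/(21*(-4 + 21) + 0) = 1/(21*17 + 0) = 1/(357 + 0) = 1/357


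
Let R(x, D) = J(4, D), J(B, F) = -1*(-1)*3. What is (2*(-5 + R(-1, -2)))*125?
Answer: -500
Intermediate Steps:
J(B, F) = 3 (J(B, F) = 1*3 = 3)
R(x, D) = 3
(2*(-5 + R(-1, -2)))*125 = (2*(-5 + 3))*125 = (2*(-2))*125 = -4*125 = -500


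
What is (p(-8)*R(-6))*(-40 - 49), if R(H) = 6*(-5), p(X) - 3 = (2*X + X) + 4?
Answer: -45390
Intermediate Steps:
p(X) = 7 + 3*X (p(X) = 3 + ((2*X + X) + 4) = 3 + (3*X + 4) = 3 + (4 + 3*X) = 7 + 3*X)
R(H) = -30
(p(-8)*R(-6))*(-40 - 49) = ((7 + 3*(-8))*(-30))*(-40 - 49) = ((7 - 24)*(-30))*(-89) = -17*(-30)*(-89) = 510*(-89) = -45390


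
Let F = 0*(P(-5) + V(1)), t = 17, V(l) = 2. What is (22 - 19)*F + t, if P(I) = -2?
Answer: 17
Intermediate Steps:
F = 0 (F = 0*(-2 + 2) = 0*0 = 0)
(22 - 19)*F + t = (22 - 19)*0 + 17 = 3*0 + 17 = 0 + 17 = 17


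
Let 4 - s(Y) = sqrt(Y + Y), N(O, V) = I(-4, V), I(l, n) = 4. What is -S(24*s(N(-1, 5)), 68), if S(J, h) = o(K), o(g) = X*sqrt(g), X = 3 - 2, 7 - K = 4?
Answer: -sqrt(3) ≈ -1.7320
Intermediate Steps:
K = 3 (K = 7 - 1*4 = 7 - 4 = 3)
N(O, V) = 4
X = 1
s(Y) = 4 - sqrt(2)*sqrt(Y) (s(Y) = 4 - sqrt(Y + Y) = 4 - sqrt(2*Y) = 4 - sqrt(2)*sqrt(Y))
o(g) = sqrt(g) (o(g) = 1*sqrt(g) = sqrt(g))
S(J, h) = sqrt(3)
-S(24*s(N(-1, 5)), 68) = -sqrt(3)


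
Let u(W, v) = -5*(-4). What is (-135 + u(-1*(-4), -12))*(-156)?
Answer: 17940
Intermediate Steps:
u(W, v) = 20
(-135 + u(-1*(-4), -12))*(-156) = (-135 + 20)*(-156) = -115*(-156) = 17940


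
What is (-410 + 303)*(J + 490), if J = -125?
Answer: -39055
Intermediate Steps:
(-410 + 303)*(J + 490) = (-410 + 303)*(-125 + 490) = -107*365 = -39055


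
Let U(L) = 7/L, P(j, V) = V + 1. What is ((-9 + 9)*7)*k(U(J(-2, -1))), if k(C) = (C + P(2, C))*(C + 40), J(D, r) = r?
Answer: 0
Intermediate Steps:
P(j, V) = 1 + V
k(C) = (1 + 2*C)*(40 + C) (k(C) = (C + (1 + C))*(C + 40) = (1 + 2*C)*(40 + C))
((-9 + 9)*7)*k(U(J(-2, -1))) = ((-9 + 9)*7)*(40 + 2*(7/(-1))² + 81*(7/(-1))) = (0*7)*(40 + 2*(7*(-1))² + 81*(7*(-1))) = 0*(40 + 2*(-7)² + 81*(-7)) = 0*(40 + 2*49 - 567) = 0*(40 + 98 - 567) = 0*(-429) = 0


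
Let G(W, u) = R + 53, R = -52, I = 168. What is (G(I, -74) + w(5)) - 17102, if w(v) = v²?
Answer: -17076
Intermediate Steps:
G(W, u) = 1 (G(W, u) = -52 + 53 = 1)
(G(I, -74) + w(5)) - 17102 = (1 + 5²) - 17102 = (1 + 25) - 17102 = 26 - 17102 = -17076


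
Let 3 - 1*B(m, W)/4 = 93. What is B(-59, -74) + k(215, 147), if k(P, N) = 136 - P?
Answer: -439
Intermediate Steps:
B(m, W) = -360 (B(m, W) = 12 - 4*93 = 12 - 372 = -360)
B(-59, -74) + k(215, 147) = -360 + (136 - 1*215) = -360 + (136 - 215) = -360 - 79 = -439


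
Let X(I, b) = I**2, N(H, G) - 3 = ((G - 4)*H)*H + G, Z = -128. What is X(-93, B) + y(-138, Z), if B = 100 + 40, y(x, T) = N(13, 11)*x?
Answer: -156537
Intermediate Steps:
N(H, G) = 3 + G + H**2*(-4 + G) (N(H, G) = 3 + (((G - 4)*H)*H + G) = 3 + (((-4 + G)*H)*H + G) = 3 + ((H*(-4 + G))*H + G) = 3 + (H**2*(-4 + G) + G) = 3 + (G + H**2*(-4 + G)) = 3 + G + H**2*(-4 + G))
y(x, T) = 1197*x (y(x, T) = (3 + 11 - 4*13**2 + 11*13**2)*x = (3 + 11 - 4*169 + 11*169)*x = (3 + 11 - 676 + 1859)*x = 1197*x)
B = 140
X(-93, B) + y(-138, Z) = (-93)**2 + 1197*(-138) = 8649 - 165186 = -156537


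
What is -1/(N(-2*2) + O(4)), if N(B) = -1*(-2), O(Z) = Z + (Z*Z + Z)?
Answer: -1/26 ≈ -0.038462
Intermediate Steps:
O(Z) = Z**2 + 2*Z (O(Z) = Z + (Z**2 + Z) = Z + (Z + Z**2) = Z**2 + 2*Z)
N(B) = 2
-1/(N(-2*2) + O(4)) = -1/(2 + 4*(2 + 4)) = -1/(2 + 4*6) = -1/(2 + 24) = -1/26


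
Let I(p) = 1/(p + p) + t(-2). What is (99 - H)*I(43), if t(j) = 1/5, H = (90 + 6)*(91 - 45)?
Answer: -392847/430 ≈ -913.60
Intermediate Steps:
H = 4416 (H = 96*46 = 4416)
t(j) = 1/5
I(p) = 1/5 + 1/(2*p) (I(p) = 1/(p + p) + 1/5 = 1/(2*p) + 1/5 = 1/5 + 1/(2*p))
(99 - H)*I(43) = (99 - 1*4416)*((1/10)*(5 + 2*43)/43) = (99 - 4416)*((1/10)*(1/43)*(5 + 86)) = -4317*91/(10*43) = -4317*91/430 = -392847/430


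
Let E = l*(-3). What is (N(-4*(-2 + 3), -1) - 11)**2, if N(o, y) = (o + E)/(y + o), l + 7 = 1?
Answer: 4761/25 ≈ 190.44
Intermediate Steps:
l = -6 (l = -7 + 1 = -6)
E = 18 (E = -6*(-3) = 18)
N(o, y) = (18 + o)/(o + y) (N(o, y) = (o + 18)/(y + o) = (18 + o)/(o + y))
(N(-4*(-2 + 3), -1) - 11)**2 = ((18 - 4*(-2 + 3))/(-4*(-2 + 3) - 1) - 11)**2 = ((18 - 4*1)/(-4*1 - 1) - 11)**2 = ((18 - 4)/(-4 - 1) - 11)**2 = (14/(-5) - 11)**2 = (-1/5*14 - 11)**2 = (-14/5 - 11)**2 = (-69/5)**2 = 4761/25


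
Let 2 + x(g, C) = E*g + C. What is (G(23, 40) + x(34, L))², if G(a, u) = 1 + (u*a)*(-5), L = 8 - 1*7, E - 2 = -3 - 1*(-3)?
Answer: 20539024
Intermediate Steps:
E = 2 (E = 2 + (-3 - 1*(-3)) = 2 + (-3 + 3) = 2 + 0 = 2)
L = 1 (L = 8 - 7 = 1)
G(a, u) = 1 - 5*a*u (G(a, u) = 1 + (a*u)*(-5) = 1 - 5*a*u)
x(g, C) = -2 + C + 2*g (x(g, C) = -2 + (2*g + C) = -2 + (C + 2*g) = -2 + C + 2*g)
(G(23, 40) + x(34, L))² = ((1 - 5*23*40) + (-2 + 1 + 2*34))² = ((1 - 4600) + (-2 + 1 + 68))² = (-4599 + 67)² = (-4532)² = 20539024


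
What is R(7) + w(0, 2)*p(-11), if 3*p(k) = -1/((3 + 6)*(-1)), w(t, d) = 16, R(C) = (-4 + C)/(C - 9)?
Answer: -49/54 ≈ -0.90741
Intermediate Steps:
R(C) = (-4 + C)/(-9 + C)
p(k) = 1/27 (p(k) = (-1/((3 + 6)*(-1)))/3 = (-1/(9*(-1)))/3 = (-1/(-9))/3 = (-1*(-1/9))/3 = (1/3)*(1/9) = 1/27)
R(7) + w(0, 2)*p(-11) = (-4 + 7)/(-9 + 7) + 16*(1/27) = 3/(-2) + 16/27 = -1/2*3 + 16/27 = -3/2 + 16/27 = -49/54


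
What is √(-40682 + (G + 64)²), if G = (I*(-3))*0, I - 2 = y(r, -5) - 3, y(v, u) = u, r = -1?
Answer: I*√36586 ≈ 191.27*I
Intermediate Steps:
I = -6 (I = 2 + (-5 - 3) = 2 - 8 = -6)
G = 0 (G = -6*(-3)*0 = 18*0 = 0)
√(-40682 + (G + 64)²) = √(-40682 + (0 + 64)²) = √(-40682 + 64²) = √(-40682 + 4096) = √(-36586) = I*√36586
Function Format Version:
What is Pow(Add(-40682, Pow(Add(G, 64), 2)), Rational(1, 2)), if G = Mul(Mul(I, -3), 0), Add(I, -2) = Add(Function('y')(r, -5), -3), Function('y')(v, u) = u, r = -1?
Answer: Mul(I, Pow(36586, Rational(1, 2))) ≈ Mul(191.27, I)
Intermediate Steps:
I = -6 (I = Add(2, Add(-5, -3)) = Add(2, -8) = -6)
G = 0 (G = Mul(Mul(-6, -3), 0) = Mul(18, 0) = 0)
Pow(Add(-40682, Pow(Add(G, 64), 2)), Rational(1, 2)) = Pow(Add(-40682, Pow(Add(0, 64), 2)), Rational(1, 2)) = Pow(Add(-40682, Pow(64, 2)), Rational(1, 2)) = Pow(Add(-40682, 4096), Rational(1, 2)) = Pow(-36586, Rational(1, 2)) = Mul(I, Pow(36586, Rational(1, 2)))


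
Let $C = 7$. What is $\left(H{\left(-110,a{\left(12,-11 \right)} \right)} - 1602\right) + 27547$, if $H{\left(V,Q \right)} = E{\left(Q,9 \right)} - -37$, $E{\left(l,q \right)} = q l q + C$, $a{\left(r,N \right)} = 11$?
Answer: $26880$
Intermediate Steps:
$E{\left(l,q \right)} = 7 + l q^{2}$ ($E{\left(l,q \right)} = q l q + 7 = l q q + 7 = l q^{2} + 7 = 7 + l q^{2}$)
$H{\left(V,Q \right)} = 44 + 81 Q$ ($H{\left(V,Q \right)} = \left(7 + Q 9^{2}\right) - -37 = \left(7 + Q 81\right) + 37 = \left(7 + 81 Q\right) + 37 = 44 + 81 Q$)
$\left(H{\left(-110,a{\left(12,-11 \right)} \right)} - 1602\right) + 27547 = \left(\left(44 + 81 \cdot 11\right) - 1602\right) + 27547 = \left(\left(44 + 891\right) - 1602\right) + 27547 = \left(935 - 1602\right) + 27547 = -667 + 27547 = 26880$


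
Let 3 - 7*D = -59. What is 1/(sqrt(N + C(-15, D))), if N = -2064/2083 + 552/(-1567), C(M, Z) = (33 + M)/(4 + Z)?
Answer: sqrt(15143725251635)/927907 ≈ 4.1938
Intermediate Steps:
D = 62/7 (D = 3/7 - 1/7*(-59) = 3/7 + 59/7 = 62/7 ≈ 8.8571)
C(M, Z) = (33 + M)/(4 + Z)
N = -4384104/3264061 (N = -2064*1/2083 + 552*(-1/1567) = -2064/2083 - 552/1567 = -4384104/3264061 ≈ -1.3431)
1/(sqrt(N + C(-15, D))) = 1/(sqrt(-4384104/3264061 + (33 - 15)/(4 + 62/7))) = 1/(sqrt(-4384104/3264061 + 18/(90/7))) = 1/(sqrt(-4384104/3264061 + (7/90)*18)) = 1/(sqrt(-4384104/3264061 + 7/5)) = 1/(sqrt(927907/16320305)) = 1/(sqrt(15143725251635)/16320305) = sqrt(15143725251635)/927907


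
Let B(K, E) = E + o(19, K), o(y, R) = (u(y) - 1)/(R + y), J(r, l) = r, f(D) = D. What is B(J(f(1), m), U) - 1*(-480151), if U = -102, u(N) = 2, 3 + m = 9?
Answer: 9600981/20 ≈ 4.8005e+5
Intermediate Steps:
m = 6 (m = -3 + 9 = 6)
o(y, R) = 1/(R + y) (o(y, R) = (2 - 1)/(R + y) = 1/(R + y))
B(K, E) = E + 1/(19 + K) (B(K, E) = E + 1/(K + 19) = E + 1/(19 + K))
B(J(f(1), m), U) - 1*(-480151) = (1 - 102*(19 + 1))/(19 + 1) - 1*(-480151) = (1 - 102*20)/20 + 480151 = (1 - 2040)/20 + 480151 = (1/20)*(-2039) + 480151 = -2039/20 + 480151 = 9600981/20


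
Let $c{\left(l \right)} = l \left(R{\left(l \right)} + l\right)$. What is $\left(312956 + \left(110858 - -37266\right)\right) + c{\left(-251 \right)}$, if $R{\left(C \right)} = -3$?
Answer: $524834$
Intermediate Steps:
$c{\left(l \right)} = l \left(-3 + l\right)$
$\left(312956 + \left(110858 - -37266\right)\right) + c{\left(-251 \right)} = \left(312956 + \left(110858 - -37266\right)\right) - 251 \left(-3 - 251\right) = \left(312956 + \left(110858 + 37266\right)\right) - -63754 = \left(312956 + 148124\right) + 63754 = 461080 + 63754 = 524834$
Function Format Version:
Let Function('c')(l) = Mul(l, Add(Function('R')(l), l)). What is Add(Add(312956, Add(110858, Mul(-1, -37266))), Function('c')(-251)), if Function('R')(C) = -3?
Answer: 524834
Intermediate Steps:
Function('c')(l) = Mul(l, Add(-3, l))
Add(Add(312956, Add(110858, Mul(-1, -37266))), Function('c')(-251)) = Add(Add(312956, Add(110858, Mul(-1, -37266))), Mul(-251, Add(-3, -251))) = Add(Add(312956, Add(110858, 37266)), Mul(-251, -254)) = Add(Add(312956, 148124), 63754) = Add(461080, 63754) = 524834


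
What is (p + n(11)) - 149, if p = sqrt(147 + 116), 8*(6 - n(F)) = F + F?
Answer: -583/4 + sqrt(263) ≈ -129.53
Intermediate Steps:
n(F) = 6 - F/4 (n(F) = 6 - (F + F)/8 = 6 - F/4)
p = sqrt(263) ≈ 16.217
(p + n(11)) - 149 = (sqrt(263) + (6 - 1/4*11)) - 149 = (sqrt(263) + (6 - 11/4)) - 149 = (sqrt(263) + 13/4) - 149 = (13/4 + sqrt(263)) - 149 = -583/4 + sqrt(263)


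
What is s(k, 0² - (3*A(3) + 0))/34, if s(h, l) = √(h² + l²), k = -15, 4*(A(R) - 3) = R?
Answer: 75/136 ≈ 0.55147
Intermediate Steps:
A(R) = 3 + R/4
s(k, 0² - (3*A(3) + 0))/34 = √((-15)² + (0² - (3*(3 + (¼)*3) + 0))²)/34 = √(225 + (0 - (3*(3 + ¾) + 0))²)*(1/34) = √(225 + (0 - (3*(15/4) + 0))²)*(1/34) = √(225 + (0 - (45/4 + 0))²)*(1/34) = √(225 + (0 - 1*45/4)²)*(1/34) = √(225 + (0 - 45/4)²)*(1/34) = √(225 + (-45/4)²)*(1/34) = √(225 + 2025/16)*(1/34) = √(5625/16)*(1/34) = (75/4)*(1/34) = 75/136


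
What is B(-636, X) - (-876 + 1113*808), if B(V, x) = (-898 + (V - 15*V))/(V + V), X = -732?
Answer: -571404211/636 ≈ -8.9843e+5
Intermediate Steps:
B(V, x) = (-898 - 14*V)/(2*V) (B(V, x) = (-898 - 14*V)/((2*V)) = (-898 - 14*V)*(1/(2*V)) = (-898 - 14*V)/(2*V))
B(-636, X) - (-876 + 1113*808) = (-7 - 449/(-636)) - (-876 + 1113*808) = (-7 - 449*(-1/636)) - (-876 + 899304) = (-7 + 449/636) - 1*898428 = -4003/636 - 898428 = -571404211/636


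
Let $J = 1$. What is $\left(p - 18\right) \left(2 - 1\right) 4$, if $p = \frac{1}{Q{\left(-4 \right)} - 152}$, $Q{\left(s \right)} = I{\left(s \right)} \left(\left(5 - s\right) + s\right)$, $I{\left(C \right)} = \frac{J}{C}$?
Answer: $- \frac{44152}{613} \approx -72.026$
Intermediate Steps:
$I{\left(C \right)} = \frac{1}{C}$ ($I{\left(C \right)} = 1 \frac{1}{C} = \frac{1}{C}$)
$Q{\left(s \right)} = \frac{5}{s}$ ($Q{\left(s \right)} = \frac{\left(5 - s\right) + s}{s} = \frac{1}{s} 5 = \frac{5}{s}$)
$p = - \frac{4}{613}$ ($p = \frac{1}{\frac{5}{-4} - 152} = \frac{1}{5 \left(- \frac{1}{4}\right) - 152} = \frac{1}{- \frac{5}{4} - 152} = \frac{1}{- \frac{613}{4}} = - \frac{4}{613} \approx -0.0065253$)
$\left(p - 18\right) \left(2 - 1\right) 4 = \left(- \frac{4}{613} - 18\right) \left(2 - 1\right) 4 = - \frac{11038 \cdot 1 \cdot 4}{613} = \left(- \frac{11038}{613}\right) 4 = - \frac{44152}{613}$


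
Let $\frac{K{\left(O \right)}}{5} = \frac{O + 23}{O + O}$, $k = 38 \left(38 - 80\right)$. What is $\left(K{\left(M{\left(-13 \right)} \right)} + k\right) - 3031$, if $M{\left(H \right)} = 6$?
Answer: $- \frac{55379}{12} \approx -4614.9$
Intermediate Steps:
$k = -1596$ ($k = 38 \left(-42\right) = -1596$)
$K{\left(O \right)} = \frac{5 \left(23 + O\right)}{2 O}$ ($K{\left(O \right)} = 5 \frac{O + 23}{O + O} = 5 \frac{23 + O}{2 O} = \frac{5 \left(23 + O\right)}{2 O}$)
$\left(K{\left(M{\left(-13 \right)} \right)} + k\right) - 3031 = \left(\frac{5 \left(23 + 6\right)}{2 \cdot 6} - 1596\right) - 3031 = \left(\frac{5}{2} \cdot \frac{1}{6} \cdot 29 - 1596\right) - 3031 = \left(\frac{145}{12} - 1596\right) - 3031 = - \frac{19007}{12} - 3031 = - \frac{55379}{12}$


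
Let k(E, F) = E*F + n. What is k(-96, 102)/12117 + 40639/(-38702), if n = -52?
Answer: -873405251/468952134 ≈ -1.8625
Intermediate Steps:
k(E, F) = -52 + E*F (k(E, F) = E*F - 52 = -52 + E*F)
k(-96, 102)/12117 + 40639/(-38702) = (-52 - 96*102)/12117 + 40639/(-38702) = (-52 - 9792)*(1/12117) + 40639*(-1/38702) = -9844*1/12117 - 40639/38702 = -9844/12117 - 40639/38702 = -873405251/468952134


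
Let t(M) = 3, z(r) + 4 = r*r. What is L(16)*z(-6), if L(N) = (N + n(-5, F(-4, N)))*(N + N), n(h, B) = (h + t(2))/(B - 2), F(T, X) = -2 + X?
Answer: 48640/3 ≈ 16213.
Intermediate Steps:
z(r) = -4 + r² (z(r) = -4 + r*r = -4 + r²)
n(h, B) = (3 + h)/(-2 + B) (n(h, B) = (h + 3)/(B - 2) = (3 + h)/(-2 + B))
L(N) = 2*N*(N - 2/(-4 + N)) (L(N) = (N + (3 - 5)/(-2 + (-2 + N)))*(N + N) = (N - 2/(-4 + N))*(2*N) = 2*N*(N - 2/(-4 + N)))
L(16)*z(-6) = (2*16*(-2 + 16*(-4 + 16))/(-4 + 16))*(-4 + (-6)²) = (2*16*(-2 + 16*12)/12)*(-4 + 36) = (2*16*(1/12)*(-2 + 192))*32 = (2*16*(1/12)*190)*32 = (1520/3)*32 = 48640/3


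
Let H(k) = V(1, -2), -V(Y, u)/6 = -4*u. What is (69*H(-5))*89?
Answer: -294768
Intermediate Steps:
V(Y, u) = 24*u (V(Y, u) = -(-24)*u = 24*u)
H(k) = -48 (H(k) = 24*(-2) = -48)
(69*H(-5))*89 = (69*(-48))*89 = -3312*89 = -294768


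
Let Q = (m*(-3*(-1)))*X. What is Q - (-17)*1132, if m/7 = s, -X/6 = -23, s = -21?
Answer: -41614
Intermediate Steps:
X = 138 (X = -6*(-23) = 138)
m = -147 (m = 7*(-21) = -147)
Q = -60858 (Q = -(-441)*(-1)*138 = -147*3*138 = -441*138 = -60858)
Q - (-17)*1132 = -60858 - (-17)*1132 = -60858 - 1*(-19244) = -60858 + 19244 = -41614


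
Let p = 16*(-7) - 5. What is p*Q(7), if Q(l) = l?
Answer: -819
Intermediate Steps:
p = -117 (p = -112 - 5 = -117)
p*Q(7) = -117*7 = -819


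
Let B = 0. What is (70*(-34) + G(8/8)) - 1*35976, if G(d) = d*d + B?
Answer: -38355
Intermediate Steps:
G(d) = d² (G(d) = d*d + 0 = d² + 0 = d²)
(70*(-34) + G(8/8)) - 1*35976 = (70*(-34) + (8/8)²) - 1*35976 = (-2380 + (8*(⅛))²) - 35976 = (-2380 + 1²) - 35976 = (-2380 + 1) - 35976 = -2379 - 35976 = -38355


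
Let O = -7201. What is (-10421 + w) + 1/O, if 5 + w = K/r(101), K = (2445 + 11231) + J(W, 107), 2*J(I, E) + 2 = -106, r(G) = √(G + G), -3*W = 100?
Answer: -75077627/7201 + 6811*√202/101 ≈ -9467.6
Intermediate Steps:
W = -100/3 (W = -⅓*100 = -100/3 ≈ -33.333)
r(G) = √2*√G (r(G) = √(2*G) = √2*√G)
J(I, E) = -54 (J(I, E) = -1 + (½)*(-106) = -1 - 53 = -54)
K = 13622 (K = (2445 + 11231) - 54 = 13676 - 54 = 13622)
w = -5 + 6811*√202/101 (w = -5 + 13622/((√2*√101)) = -5 + 13622/(√202) = -5 + 13622*(√202/202) = -5 + 6811*√202/101 ≈ 953.44)
(-10421 + w) + 1/O = (-10421 + (-5 + 6811*√202/101)) + 1/(-7201) = (-10426 + 6811*√202/101) - 1/7201 = -75077627/7201 + 6811*√202/101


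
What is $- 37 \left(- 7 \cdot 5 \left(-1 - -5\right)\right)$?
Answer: $5180$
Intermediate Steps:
$- 37 \left(- 7 \cdot 5 \left(-1 - -5\right)\right) = - 37 \left(- 7 \cdot 5 \left(-1 + 5\right)\right) = - 37 \left(- 7 \cdot 5 \cdot 4\right) = - 37 \left(\left(-7\right) 20\right) = \left(-37\right) \left(-140\right) = 5180$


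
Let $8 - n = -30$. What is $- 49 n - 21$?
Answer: $-1883$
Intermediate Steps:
$n = 38$ ($n = 8 - -30 = 8 + 30 = 38$)
$- 49 n - 21 = \left(-49\right) 38 - 21 = -1862 - 21 = -1883$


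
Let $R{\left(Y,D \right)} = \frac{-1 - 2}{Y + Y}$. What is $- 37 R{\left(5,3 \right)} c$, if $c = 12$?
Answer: $\frac{666}{5} \approx 133.2$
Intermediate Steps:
$R{\left(Y,D \right)} = - \frac{3}{2 Y}$
$- 37 R{\left(5,3 \right)} c = - 37 \left(- \frac{3}{2 \cdot 5}\right) 12 = - 37 \left(\left(- \frac{3}{2}\right) \frac{1}{5}\right) 12 = \left(-37\right) \left(- \frac{3}{10}\right) 12 = \frac{111}{10} \cdot 12 = \frac{666}{5}$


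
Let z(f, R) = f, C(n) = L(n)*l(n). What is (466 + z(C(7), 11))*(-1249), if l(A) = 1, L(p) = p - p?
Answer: -582034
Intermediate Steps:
L(p) = 0
C(n) = 0 (C(n) = 0*1 = 0)
(466 + z(C(7), 11))*(-1249) = (466 + 0)*(-1249) = 466*(-1249) = -582034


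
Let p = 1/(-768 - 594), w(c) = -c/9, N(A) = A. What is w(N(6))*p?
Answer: 1/2043 ≈ 0.00048948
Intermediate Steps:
w(c) = -c/9
p = -1/1362 (p = 1/(-1362) = -1/1362 ≈ -0.00073421)
w(N(6))*p = -⅑*6*(-1/1362) = -⅔*(-1/1362) = 1/2043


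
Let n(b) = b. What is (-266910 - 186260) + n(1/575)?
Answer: -260572749/575 ≈ -4.5317e+5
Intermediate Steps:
(-266910 - 186260) + n(1/575) = (-266910 - 186260) + 1/575 = -453170 + 1/575 = -260572749/575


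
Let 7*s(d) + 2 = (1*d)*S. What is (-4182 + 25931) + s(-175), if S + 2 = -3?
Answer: 153116/7 ≈ 21874.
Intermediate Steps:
S = -5 (S = -2 - 3 = -5)
s(d) = -2/7 - 5*d/7 (s(d) = -2/7 + ((1*d)*(-5))/7 = -2/7 + (d*(-5))/7 = -2/7 + (-5*d)/7 = -2/7 - 5*d/7)
(-4182 + 25931) + s(-175) = (-4182 + 25931) + (-2/7 - 5/7*(-175)) = 21749 + (-2/7 + 125) = 21749 + 873/7 = 153116/7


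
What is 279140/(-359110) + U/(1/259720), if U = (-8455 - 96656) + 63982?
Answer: -383602159582594/35911 ≈ -1.0682e+10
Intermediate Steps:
U = -41129 (U = -105111 + 63982 = -41129)
279140/(-359110) + U/(1/259720) = 279140/(-359110) - 41129/(1/259720) = 279140*(-1/359110) - 41129/1/259720 = -27914/35911 - 41129*259720 = -27914/35911 - 10682023880 = -383602159582594/35911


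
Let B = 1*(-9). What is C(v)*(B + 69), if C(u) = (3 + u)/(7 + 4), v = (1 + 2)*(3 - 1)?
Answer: 540/11 ≈ 49.091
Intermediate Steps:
v = 6 (v = 3*2 = 6)
B = -9
C(u) = 3/11 + u/11 (C(u) = (3 + u)/11 = (3 + u)*(1/11) = 3/11 + u/11)
C(v)*(B + 69) = (3/11 + (1/11)*6)*(-9 + 69) = (3/11 + 6/11)*60 = (9/11)*60 = 540/11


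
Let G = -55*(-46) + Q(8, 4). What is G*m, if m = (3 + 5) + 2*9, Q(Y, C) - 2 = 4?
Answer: 65936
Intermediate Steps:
Q(Y, C) = 6 (Q(Y, C) = 2 + 4 = 6)
G = 2536 (G = -55*(-46) + 6 = 2530 + 6 = 2536)
m = 26 (m = 8 + 18 = 26)
G*m = 2536*26 = 65936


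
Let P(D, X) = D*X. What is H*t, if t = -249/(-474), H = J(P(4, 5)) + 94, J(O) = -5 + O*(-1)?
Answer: 5727/158 ≈ 36.247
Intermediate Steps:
J(O) = -5 - O
H = 69 (H = (-5 - 4*5) + 94 = (-5 - 1*20) + 94 = (-5 - 20) + 94 = -25 + 94 = 69)
t = 83/158 (t = -249*(-1/474) = 83/158 ≈ 0.52532)
H*t = 69*(83/158) = 5727/158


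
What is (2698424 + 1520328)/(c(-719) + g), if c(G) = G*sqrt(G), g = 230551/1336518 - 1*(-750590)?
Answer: 5656352860189104775462656/1007028598832646718663957 + 5418293305018322022912*I*sqrt(719)/1007028598832646718663957 ≈ 5.6169 + 0.14427*I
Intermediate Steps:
g = 1003177276171/1336518 (g = 230551*(1/1336518) + 750590 = 230551/1336518 + 750590 = 1003177276171/1336518 ≈ 7.5059e+5)
c(G) = G**(3/2)
(2698424 + 1520328)/(c(-719) + g) = (2698424 + 1520328)/((-719)**(3/2) + 1003177276171/1336518) = 4218752/(-719*I*sqrt(719) + 1003177276171/1336518) = 4218752/(1003177276171/1336518 - 719*I*sqrt(719))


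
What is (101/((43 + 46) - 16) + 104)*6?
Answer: 46158/73 ≈ 632.30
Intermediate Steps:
(101/((43 + 46) - 16) + 104)*6 = (101/(89 - 16) + 104)*6 = (101/73 + 104)*6 = (7693/73)*6 = 46158/73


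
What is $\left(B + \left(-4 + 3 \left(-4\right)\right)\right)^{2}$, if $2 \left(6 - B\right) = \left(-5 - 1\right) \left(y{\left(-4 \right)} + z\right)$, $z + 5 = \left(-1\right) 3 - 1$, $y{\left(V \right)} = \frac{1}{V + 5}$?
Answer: $1156$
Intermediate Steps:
$y{\left(V \right)} = \frac{1}{5 + V}$
$z = -9$ ($z = -5 - 4 = -9$)
$B = -18$ ($B = 6 - \frac{\left(-5 - 1\right) \left(\frac{1}{5 - 4} - 9\right)}{2} = 6 - \frac{\left(-5 - 1\right) \left(1^{-1} - 9\right)}{2} = 6 - \frac{\left(-6\right) \left(1 - 9\right)}{2} = 6 - \frac{\left(-6\right) \left(-8\right)}{2} = 6 - 24 = -18$)
$\left(B + \left(-4 + 3 \left(-4\right)\right)\right)^{2} = \left(-18 + \left(-4 + 3 \left(-4\right)\right)\right)^{2} = \left(-18 - 16\right)^{2} = \left(-34\right)^{2} = 1156$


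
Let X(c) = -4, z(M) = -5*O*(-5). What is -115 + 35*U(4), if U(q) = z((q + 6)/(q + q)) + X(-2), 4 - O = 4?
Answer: -255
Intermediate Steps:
O = 0 (O = 4 - 1*4 = 4 - 4 = 0)
z(M) = 0 (z(M) = -5*0*(-5) = 0*(-5) = 0)
U(q) = -4 (U(q) = 0 - 4 = -4)
-115 + 35*U(4) = -115 + 35*(-4) = -115 - 140 = -255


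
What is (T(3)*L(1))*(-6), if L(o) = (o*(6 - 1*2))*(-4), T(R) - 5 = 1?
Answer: 576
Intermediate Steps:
T(R) = 6 (T(R) = 5 + 1 = 6)
L(o) = -16*o (L(o) = (o*(6 - 2))*(-4) = (o*4)*(-4) = (4*o)*(-4) = -16*o)
(T(3)*L(1))*(-6) = (6*(-16*1))*(-6) = (6*(-16))*(-6) = -96*(-6) = 576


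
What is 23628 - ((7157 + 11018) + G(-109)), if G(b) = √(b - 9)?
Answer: 5453 - I*√118 ≈ 5453.0 - 10.863*I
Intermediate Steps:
G(b) = √(-9 + b)
23628 - ((7157 + 11018) + G(-109)) = 23628 - ((7157 + 11018) + √(-9 - 109)) = 23628 - (18175 + √(-118)) = 23628 - (18175 + I*√118) = 23628 + (-18175 - I*√118) = 5453 - I*√118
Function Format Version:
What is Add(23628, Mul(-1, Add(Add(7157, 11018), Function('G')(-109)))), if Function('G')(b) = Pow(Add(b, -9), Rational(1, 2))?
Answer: Add(5453, Mul(-1, I, Pow(118, Rational(1, 2)))) ≈ Add(5453.0, Mul(-10.863, I))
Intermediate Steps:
Function('G')(b) = Pow(Add(-9, b), Rational(1, 2))
Add(23628, Mul(-1, Add(Add(7157, 11018), Function('G')(-109)))) = Add(23628, Mul(-1, Add(Add(7157, 11018), Pow(Add(-9, -109), Rational(1, 2))))) = Add(23628, Mul(-1, Add(18175, Pow(-118, Rational(1, 2))))) = Add(23628, Mul(-1, Add(18175, Mul(I, Pow(118, Rational(1, 2)))))) = Add(23628, Add(-18175, Mul(-1, I, Pow(118, Rational(1, 2))))) = Add(5453, Mul(-1, I, Pow(118, Rational(1, 2))))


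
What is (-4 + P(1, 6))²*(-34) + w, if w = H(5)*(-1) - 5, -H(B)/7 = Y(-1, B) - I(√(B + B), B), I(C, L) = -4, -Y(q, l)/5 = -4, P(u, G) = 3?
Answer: 129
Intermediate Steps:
Y(q, l) = 20 (Y(q, l) = -5*(-4) = 20)
H(B) = -168 (H(B) = -7*(20 - 1*(-4)) = -7*(20 + 4) = -7*24 = -168)
w = 163 (w = -168*(-1) - 5 = 168 - 5 = 163)
(-4 + P(1, 6))²*(-34) + w = (-4 + 3)²*(-34) + 163 = (-1)²*(-34) + 163 = 1*(-34) + 163 = -34 + 163 = 129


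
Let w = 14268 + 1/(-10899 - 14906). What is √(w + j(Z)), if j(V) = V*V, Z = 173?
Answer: 428*√160661930/25805 ≈ 210.23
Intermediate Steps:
j(V) = V²
w = 368185739/25805 (w = 14268 + 1/(-25805) = 14268 - 1/25805 = 368185739/25805 ≈ 14268.)
√(w + j(Z)) = √(368185739/25805 + 173²) = √(368185739/25805 + 29929) = √(1140503584/25805) = 428*√160661930/25805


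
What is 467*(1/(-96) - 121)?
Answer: -5425139/96 ≈ -56512.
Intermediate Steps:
467*(1/(-96) - 121) = 467*(-1/96 - 121) = 467*(-11617/96) = -5425139/96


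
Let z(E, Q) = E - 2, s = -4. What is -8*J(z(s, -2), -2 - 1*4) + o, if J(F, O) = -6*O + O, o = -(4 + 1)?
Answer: -245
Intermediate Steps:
o = -5 (o = -1*5 = -5)
z(E, Q) = -2 + E
J(F, O) = -5*O
-8*J(z(s, -2), -2 - 1*4) + o = -(-40)*(-2 - 1*4) - 5 = -(-40)*(-2 - 4) - 5 = -(-40)*(-6) - 5 = -8*30 - 5 = -240 - 5 = -245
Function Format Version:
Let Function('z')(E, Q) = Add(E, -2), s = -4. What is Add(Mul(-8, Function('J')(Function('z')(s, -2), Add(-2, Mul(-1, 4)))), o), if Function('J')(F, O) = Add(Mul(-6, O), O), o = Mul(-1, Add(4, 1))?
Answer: -245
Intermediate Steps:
o = -5 (o = Mul(-1, 5) = -5)
Function('z')(E, Q) = Add(-2, E)
Function('J')(F, O) = Mul(-5, O)
Add(Mul(-8, Function('J')(Function('z')(s, -2), Add(-2, Mul(-1, 4)))), o) = Add(Mul(-8, Mul(-5, Add(-2, Mul(-1, 4)))), -5) = Add(Mul(-8, Mul(-5, Add(-2, -4))), -5) = Add(Mul(-8, Mul(-5, -6)), -5) = Add(Mul(-8, 30), -5) = Add(-240, -5) = -245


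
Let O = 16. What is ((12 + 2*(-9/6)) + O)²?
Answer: 625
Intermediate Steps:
((12 + 2*(-9/6)) + O)² = ((12 + 2*(-9/6)) + 16)² = ((12 + 2*(-9*⅙)) + 16)² = ((12 + 2*(-3/2)) + 16)² = ((12 - 3) + 16)² = (9 + 16)² = 25² = 625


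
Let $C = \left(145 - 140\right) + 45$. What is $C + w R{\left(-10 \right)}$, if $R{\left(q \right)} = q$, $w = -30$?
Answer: $350$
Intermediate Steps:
$C = 50$ ($C = 5 + 45 = 50$)
$C + w R{\left(-10 \right)} = 50 - -300 = 50 + 300 = 350$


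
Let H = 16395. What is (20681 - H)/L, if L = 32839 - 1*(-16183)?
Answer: 2143/24511 ≈ 0.087430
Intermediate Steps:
L = 49022 (L = 32839 + 16183 = 49022)
(20681 - H)/L = (20681 - 1*16395)/49022 = (20681 - 16395)*(1/49022) = 4286*(1/49022) = 2143/24511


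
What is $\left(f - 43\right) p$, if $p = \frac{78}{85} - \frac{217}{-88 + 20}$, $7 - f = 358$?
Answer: $- \frac{275209}{170} \approx -1618.9$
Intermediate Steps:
$f = -351$ ($f = 7 - 358 = -351$)
$p = \frac{1397}{340}$ ($p = 78 \cdot \frac{1}{85} - \frac{217}{-68} = \frac{78}{85} - - \frac{217}{68} = \frac{78}{85} + \frac{217}{68} = \frac{1397}{340} \approx 4.1088$)
$\left(f - 43\right) p = \left(-351 - 43\right) \frac{1397}{340} = \left(-394\right) \frac{1397}{340} = - \frac{275209}{170}$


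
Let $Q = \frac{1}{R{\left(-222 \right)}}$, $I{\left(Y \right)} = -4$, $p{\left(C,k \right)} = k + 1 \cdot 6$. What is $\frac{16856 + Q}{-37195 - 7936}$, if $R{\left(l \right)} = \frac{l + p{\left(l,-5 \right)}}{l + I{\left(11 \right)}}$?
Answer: $- \frac{3725402}{9973951} \approx -0.37351$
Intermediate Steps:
$p{\left(C,k \right)} = 6 + k$ ($p{\left(C,k \right)} = k + 6 = 6 + k$)
$R{\left(l \right)} = \frac{1 + l}{-4 + l}$ ($R{\left(l \right)} = \frac{l + \left(6 - 5\right)}{l - 4} = \frac{l + 1}{-4 + l} = \frac{1 + l}{-4 + l}$)
$Q = \frac{226}{221}$ ($Q = \frac{1}{\frac{1}{-4 - 222} \left(1 - 222\right)} = \frac{1}{\frac{1}{-226} \left(-221\right)} = \frac{1}{\left(- \frac{1}{226}\right) \left(-221\right)} = \frac{1}{\frac{221}{226}} = \frac{226}{221} \approx 1.0226$)
$\frac{16856 + Q}{-37195 - 7936} = \frac{16856 + \frac{226}{221}}{-37195 - 7936} = \frac{3725402}{221 \left(-45131\right)} = \frac{3725402}{221} \left(- \frac{1}{45131}\right) = - \frac{3725402}{9973951}$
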